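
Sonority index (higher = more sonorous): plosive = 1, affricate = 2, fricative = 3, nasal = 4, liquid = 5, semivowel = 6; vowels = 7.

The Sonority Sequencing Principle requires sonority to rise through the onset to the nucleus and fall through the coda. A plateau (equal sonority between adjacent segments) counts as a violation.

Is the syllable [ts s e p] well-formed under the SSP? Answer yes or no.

yes

Onset: /ts/ is an affricate (sonority 2), /s/ is a fricative (sonority 3); then the nucleus /e/ (sonority 7).
Onset profile 2-3-7 — rises to the nucleus.
Coda: /p/ is a plosive (sonority 1).
Coda profile 7-1 — falls from the nucleus.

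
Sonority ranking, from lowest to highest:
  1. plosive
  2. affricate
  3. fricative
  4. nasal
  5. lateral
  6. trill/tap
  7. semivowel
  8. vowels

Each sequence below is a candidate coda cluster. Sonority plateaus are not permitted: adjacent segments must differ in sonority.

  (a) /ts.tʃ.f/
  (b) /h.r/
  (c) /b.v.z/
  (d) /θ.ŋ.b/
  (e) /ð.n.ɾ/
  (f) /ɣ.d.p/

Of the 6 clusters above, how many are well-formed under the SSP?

(a) sonority 2-2-3: ill-formed.
(b) sonority 3-6: ill-formed.
(c) sonority 1-3-3: ill-formed.
(d) sonority 3-4-1: ill-formed.
(e) sonority 3-4-6: ill-formed.
(f) sonority 3-1-1: ill-formed.

0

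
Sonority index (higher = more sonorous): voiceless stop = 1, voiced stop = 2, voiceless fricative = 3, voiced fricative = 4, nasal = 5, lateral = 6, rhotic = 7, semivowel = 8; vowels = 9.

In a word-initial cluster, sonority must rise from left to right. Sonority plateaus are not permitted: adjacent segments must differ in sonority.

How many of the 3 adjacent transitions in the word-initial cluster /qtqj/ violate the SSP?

/q/: voiceless stop = 1.
/t/: voiceless stop = 1.
/q/: voiceless stop = 1.
/j/: semivowel = 8.
/q/→/t/: 1→1 (plateau) — violation.
/t/→/q/: 1→1 (plateau) — violation.
/q/→/j/: 1→8 (rises) — ok.

2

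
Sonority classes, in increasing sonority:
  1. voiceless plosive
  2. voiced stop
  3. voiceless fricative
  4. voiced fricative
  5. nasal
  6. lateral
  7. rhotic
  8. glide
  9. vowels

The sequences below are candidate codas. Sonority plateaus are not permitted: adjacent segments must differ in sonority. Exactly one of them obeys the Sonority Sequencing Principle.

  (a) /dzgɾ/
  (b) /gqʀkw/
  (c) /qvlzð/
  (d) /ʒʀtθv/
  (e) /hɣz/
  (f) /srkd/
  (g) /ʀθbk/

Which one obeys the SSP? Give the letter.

(a) /dzgɾ/: profile 2-4-2-7 — violates.
(b) /gqʀkw/: profile 2-1-7-1-8 — violates.
(c) /qvlzð/: profile 1-4-6-4-4 — violates.
(d) /ʒʀtθv/: profile 4-7-1-3-4 — violates.
(e) /hɣz/: profile 3-4-4 — violates.
(f) /srkd/: profile 3-7-1-2 — violates.
(g) /ʀθbk/: profile 7-3-2-1 — obeys.

g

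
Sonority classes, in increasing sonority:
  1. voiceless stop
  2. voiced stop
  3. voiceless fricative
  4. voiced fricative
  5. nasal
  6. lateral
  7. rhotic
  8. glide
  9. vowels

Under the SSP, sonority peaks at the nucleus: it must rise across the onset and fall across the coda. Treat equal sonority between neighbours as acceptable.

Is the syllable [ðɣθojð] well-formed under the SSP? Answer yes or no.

no

Onset: /ð/ is a voiced fricative (sonority 4), /ɣ/ is a voiced fricative (sonority 4), /θ/ is a voiceless fricative (sonority 3); then the nucleus /o/ (sonority 9).
Onset profile 4-4-3-9 — does not rise throughout.
Coda: /j/ is a glide (sonority 8), /ð/ is a voiced fricative (sonority 4).
Coda profile 9-8-4 — falls from the nucleus.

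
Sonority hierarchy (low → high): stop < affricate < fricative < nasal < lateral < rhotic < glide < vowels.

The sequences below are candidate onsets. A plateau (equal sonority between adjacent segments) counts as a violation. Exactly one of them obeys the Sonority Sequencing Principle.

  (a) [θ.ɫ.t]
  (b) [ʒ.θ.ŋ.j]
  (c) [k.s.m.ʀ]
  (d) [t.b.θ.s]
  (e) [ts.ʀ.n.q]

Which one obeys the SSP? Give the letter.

(a) 3-5-1 → violates
(b) 3-3-4-7 → violates
(c) 1-3-4-6 → obeys
(d) 1-1-3-3 → violates
(e) 2-6-4-1 → violates

c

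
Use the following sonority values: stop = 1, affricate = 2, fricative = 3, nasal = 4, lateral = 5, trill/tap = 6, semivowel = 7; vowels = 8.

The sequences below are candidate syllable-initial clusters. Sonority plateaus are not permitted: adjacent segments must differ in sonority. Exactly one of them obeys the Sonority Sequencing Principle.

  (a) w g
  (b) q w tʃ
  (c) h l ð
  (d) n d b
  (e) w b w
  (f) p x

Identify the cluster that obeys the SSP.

(a) 7-1 → violates
(b) 1-7-2 → violates
(c) 3-5-3 → violates
(d) 4-1-1 → violates
(e) 7-1-7 → violates
(f) 1-3 → obeys

f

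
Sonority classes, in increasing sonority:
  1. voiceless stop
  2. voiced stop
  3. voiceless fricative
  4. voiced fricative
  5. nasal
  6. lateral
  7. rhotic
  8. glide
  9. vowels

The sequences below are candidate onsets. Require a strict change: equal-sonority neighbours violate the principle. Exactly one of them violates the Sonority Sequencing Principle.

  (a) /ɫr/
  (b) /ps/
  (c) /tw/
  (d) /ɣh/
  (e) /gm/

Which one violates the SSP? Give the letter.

(a) /ɫr/: profile 6-7 — obeys.
(b) /ps/: profile 1-3 — obeys.
(c) /tw/: profile 1-8 — obeys.
(d) /ɣh/: profile 4-3 — violates.
(e) /gm/: profile 2-5 — obeys.

d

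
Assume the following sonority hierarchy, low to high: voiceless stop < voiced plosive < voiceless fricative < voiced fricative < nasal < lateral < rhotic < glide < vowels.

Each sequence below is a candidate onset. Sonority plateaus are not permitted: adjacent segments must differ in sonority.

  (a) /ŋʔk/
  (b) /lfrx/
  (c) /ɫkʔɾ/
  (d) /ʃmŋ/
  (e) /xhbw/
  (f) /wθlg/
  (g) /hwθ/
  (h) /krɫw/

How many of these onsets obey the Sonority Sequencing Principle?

0

(a) sonority 5-1-1: ill-formed.
(b) sonority 6-3-7-3: ill-formed.
(c) sonority 6-1-1-7: ill-formed.
(d) sonority 3-5-5: ill-formed.
(e) sonority 3-3-2-8: ill-formed.
(f) sonority 8-3-6-2: ill-formed.
(g) sonority 3-8-3: ill-formed.
(h) sonority 1-7-6-8: ill-formed.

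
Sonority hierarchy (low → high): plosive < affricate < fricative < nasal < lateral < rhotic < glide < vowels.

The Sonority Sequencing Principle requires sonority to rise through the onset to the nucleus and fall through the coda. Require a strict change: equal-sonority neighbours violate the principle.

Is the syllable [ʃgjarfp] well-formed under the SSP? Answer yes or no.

Onset: /ʃ/ is a fricative (sonority 3), /g/ is a plosive (sonority 1), /j/ is a glide (sonority 7); then the nucleus /a/ (sonority 8).
Onset profile 3-1-7-8 — does not strictly rise throughout.
Coda: /r/ is a rhotic (sonority 6), /f/ is a fricative (sonority 3), /p/ is a plosive (sonority 1).
Coda profile 8-6-3-1 — falls from the nucleus.

no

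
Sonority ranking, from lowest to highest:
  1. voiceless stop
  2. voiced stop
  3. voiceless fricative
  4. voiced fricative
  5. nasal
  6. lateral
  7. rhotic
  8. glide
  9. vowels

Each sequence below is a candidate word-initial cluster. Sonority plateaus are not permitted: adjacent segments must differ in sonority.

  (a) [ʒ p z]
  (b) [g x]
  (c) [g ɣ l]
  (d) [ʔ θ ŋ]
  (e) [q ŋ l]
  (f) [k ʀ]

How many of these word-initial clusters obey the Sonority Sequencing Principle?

(a) 4-1-4 → violates
(b) 2-3 → obeys
(c) 2-4-6 → obeys
(d) 1-3-5 → obeys
(e) 1-5-6 → obeys
(f) 1-7 → obeys

5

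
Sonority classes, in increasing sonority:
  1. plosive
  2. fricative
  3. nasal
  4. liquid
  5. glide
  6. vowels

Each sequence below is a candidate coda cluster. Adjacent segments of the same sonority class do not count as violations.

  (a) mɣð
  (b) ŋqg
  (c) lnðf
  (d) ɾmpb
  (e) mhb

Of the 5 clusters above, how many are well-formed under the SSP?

(a) 3-2-2 → obeys
(b) 3-1-1 → obeys
(c) 4-3-2-2 → obeys
(d) 4-3-1-1 → obeys
(e) 3-2-1 → obeys

5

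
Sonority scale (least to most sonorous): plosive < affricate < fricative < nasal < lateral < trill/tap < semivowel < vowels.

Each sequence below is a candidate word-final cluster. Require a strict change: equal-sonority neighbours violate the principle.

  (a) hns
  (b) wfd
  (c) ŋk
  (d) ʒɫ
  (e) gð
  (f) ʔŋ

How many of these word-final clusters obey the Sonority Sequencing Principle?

(a) 3-4-3 → violates
(b) 7-3-1 → obeys
(c) 4-1 → obeys
(d) 3-5 → violates
(e) 1-3 → violates
(f) 1-4 → violates

2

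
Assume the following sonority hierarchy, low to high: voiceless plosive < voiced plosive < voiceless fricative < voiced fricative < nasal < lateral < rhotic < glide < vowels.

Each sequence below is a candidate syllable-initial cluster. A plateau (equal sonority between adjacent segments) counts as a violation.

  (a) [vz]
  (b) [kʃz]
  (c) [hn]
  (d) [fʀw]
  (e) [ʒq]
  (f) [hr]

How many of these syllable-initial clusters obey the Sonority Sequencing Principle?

4

(a) 4-4 → violates
(b) 1-3-4 → obeys
(c) 3-5 → obeys
(d) 3-7-8 → obeys
(e) 4-1 → violates
(f) 3-7 → obeys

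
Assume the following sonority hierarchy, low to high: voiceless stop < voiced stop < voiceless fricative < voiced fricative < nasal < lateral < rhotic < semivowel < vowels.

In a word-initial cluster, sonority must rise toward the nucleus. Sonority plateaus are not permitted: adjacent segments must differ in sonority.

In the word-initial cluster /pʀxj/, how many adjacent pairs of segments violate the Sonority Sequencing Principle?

/p/ — voiceless stop, sonority 1.
/ʀ/ — rhotic, sonority 7.
/x/ — voiceless fricative, sonority 3.
/j/ — semivowel, sonority 8.
/p/→/ʀ/: 1→7 (rises) — ok.
/ʀ/→/x/: 7→3 (does not rise) — violation.
/x/→/j/: 3→8 (rises) — ok.

1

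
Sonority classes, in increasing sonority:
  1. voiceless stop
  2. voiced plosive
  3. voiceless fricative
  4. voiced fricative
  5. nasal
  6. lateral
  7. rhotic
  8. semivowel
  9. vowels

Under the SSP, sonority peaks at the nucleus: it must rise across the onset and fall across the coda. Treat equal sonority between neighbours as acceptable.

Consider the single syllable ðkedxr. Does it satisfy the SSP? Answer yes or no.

Onset: /ð/ is a voiced fricative (sonority 4), /k/ is a voiceless stop (sonority 1); then the nucleus /e/ (sonority 9).
Onset profile 4-1-9 — does not rise throughout.
Coda: /d/ is a voiced plosive (sonority 2), /x/ is a voiceless fricative (sonority 3), /r/ is a rhotic (sonority 7).
Coda profile 9-2-3-7 — does not fall throughout.

no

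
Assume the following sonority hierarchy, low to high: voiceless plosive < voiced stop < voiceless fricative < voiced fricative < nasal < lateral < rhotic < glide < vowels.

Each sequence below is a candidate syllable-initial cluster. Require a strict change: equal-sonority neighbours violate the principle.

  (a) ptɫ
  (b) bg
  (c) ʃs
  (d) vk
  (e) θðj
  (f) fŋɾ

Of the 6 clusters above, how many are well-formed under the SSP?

(a) sonority 1-1-6: ill-formed.
(b) sonority 2-2: ill-formed.
(c) sonority 3-3: ill-formed.
(d) sonority 4-1: ill-formed.
(e) sonority 3-4-8: well-formed.
(f) sonority 3-5-7: well-formed.

2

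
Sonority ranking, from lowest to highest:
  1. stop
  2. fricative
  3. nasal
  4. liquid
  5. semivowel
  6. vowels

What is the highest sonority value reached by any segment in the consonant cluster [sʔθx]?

/s/ — fricative, sonority 2.
/ʔ/ — stop, sonority 1.
/θ/ — fricative, sonority 2.
/x/ — fricative, sonority 2.
The maximum is 2.

2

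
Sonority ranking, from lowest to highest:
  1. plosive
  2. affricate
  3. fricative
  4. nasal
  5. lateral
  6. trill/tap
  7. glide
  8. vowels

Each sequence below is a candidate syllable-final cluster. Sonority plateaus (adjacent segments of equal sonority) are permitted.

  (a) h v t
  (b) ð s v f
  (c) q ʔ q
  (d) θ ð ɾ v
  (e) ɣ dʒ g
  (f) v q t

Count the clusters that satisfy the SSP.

(a) h v t: profile 3-3-1 — obeys.
(b) ð s v f: profile 3-3-3-3 — obeys.
(c) q ʔ q: profile 1-1-1 — obeys.
(d) θ ð ɾ v: profile 3-3-6-3 — violates.
(e) ɣ dʒ g: profile 3-2-1 — obeys.
(f) v q t: profile 3-1-1 — obeys.

5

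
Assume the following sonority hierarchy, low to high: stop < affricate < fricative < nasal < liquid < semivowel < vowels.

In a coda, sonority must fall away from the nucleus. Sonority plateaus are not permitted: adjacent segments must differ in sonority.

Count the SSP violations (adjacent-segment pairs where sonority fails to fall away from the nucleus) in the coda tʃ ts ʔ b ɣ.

/tʃ/ — affricate, sonority 2.
/ts/ — affricate, sonority 2.
/ʔ/ — stop, sonority 1.
/b/ — stop, sonority 1.
/ɣ/ — fricative, sonority 3.
/tʃ/→/ts/: 2→2 (plateau) — violation.
/ts/→/ʔ/: 2→1 (falls) — ok.
/ʔ/→/b/: 1→1 (plateau) — violation.
/b/→/ɣ/: 1→3 (does not fall) — violation.

3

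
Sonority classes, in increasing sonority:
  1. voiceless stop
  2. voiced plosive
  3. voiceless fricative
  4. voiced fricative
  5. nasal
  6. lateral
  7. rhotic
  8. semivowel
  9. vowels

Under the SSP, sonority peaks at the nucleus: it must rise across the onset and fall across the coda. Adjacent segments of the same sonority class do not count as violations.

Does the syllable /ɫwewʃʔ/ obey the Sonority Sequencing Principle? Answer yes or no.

Onset: /ɫ/ is a lateral (sonority 6), /w/ is a semivowel (sonority 8); then the nucleus /e/ (sonority 9).
Onset profile 6-8-9 — rises to the nucleus.
Coda: /w/ is a semivowel (sonority 8), /ʃ/ is a voiceless fricative (sonority 3), /ʔ/ is a voiceless stop (sonority 1).
Coda profile 9-8-3-1 — falls from the nucleus.

yes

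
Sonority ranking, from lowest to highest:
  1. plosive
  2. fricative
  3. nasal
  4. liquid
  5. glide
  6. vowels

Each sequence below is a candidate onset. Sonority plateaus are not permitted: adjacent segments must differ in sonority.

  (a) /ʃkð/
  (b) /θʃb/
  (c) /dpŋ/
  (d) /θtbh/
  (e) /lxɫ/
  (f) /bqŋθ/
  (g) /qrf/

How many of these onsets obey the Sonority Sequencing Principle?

(a) 2-1-2 → violates
(b) 2-2-1 → violates
(c) 1-1-3 → violates
(d) 2-1-1-2 → violates
(e) 4-2-4 → violates
(f) 1-1-3-2 → violates
(g) 1-4-2 → violates

0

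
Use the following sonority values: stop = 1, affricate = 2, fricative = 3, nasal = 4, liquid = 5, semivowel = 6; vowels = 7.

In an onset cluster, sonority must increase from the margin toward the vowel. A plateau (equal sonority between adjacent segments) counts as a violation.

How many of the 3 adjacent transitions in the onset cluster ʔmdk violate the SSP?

/ʔ/: stop = 1.
/m/: nasal = 4.
/d/: stop = 1.
/k/: stop = 1.
/ʔ/→/m/: 1→4 (rises) — ok.
/m/→/d/: 4→1 (does not rise) — violation.
/d/→/k/: 1→1 (plateau) — violation.

2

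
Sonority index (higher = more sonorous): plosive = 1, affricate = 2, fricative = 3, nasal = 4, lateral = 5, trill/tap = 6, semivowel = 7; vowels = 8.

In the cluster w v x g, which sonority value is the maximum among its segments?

7

/w/ — semivowel, sonority 7.
/v/ — fricative, sonority 3.
/x/ — fricative, sonority 3.
/g/ — plosive, sonority 1.
The maximum is 7.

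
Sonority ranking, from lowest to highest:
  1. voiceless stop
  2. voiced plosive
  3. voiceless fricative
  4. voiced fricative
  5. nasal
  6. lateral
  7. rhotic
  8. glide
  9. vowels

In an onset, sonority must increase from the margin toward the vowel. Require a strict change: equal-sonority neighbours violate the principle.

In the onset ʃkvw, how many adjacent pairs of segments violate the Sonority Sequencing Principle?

1

/ʃ/ is a voiceless fricative (sonority 3).
/k/ is a voiceless stop (sonority 1).
/v/ is a voiced fricative (sonority 4).
/w/ is a glide (sonority 8).
/ʃ/→/k/: 3→1 (does not rise) — violation.
/k/→/v/: 1→4 (rises) — ok.
/v/→/w/: 4→8 (rises) — ok.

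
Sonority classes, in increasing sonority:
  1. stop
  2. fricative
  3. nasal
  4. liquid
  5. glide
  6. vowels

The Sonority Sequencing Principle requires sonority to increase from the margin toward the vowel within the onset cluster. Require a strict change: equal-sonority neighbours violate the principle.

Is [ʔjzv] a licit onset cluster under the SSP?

/ʔ/: stop = 1.
/j/: glide = 5.
/z/: fricative = 2.
/v/: fricative = 2.
The profile is 1-5-2-2. Between /j/ (5) and /z/ (2) sonority does not rise, so the cluster violates the SSP.

no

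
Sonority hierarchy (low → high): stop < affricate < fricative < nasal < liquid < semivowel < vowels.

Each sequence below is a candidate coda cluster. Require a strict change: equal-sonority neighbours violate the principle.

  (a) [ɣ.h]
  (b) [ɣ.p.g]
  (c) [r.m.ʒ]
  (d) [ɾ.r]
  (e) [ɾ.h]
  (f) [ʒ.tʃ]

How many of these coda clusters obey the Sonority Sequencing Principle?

3

(a) 3-3 → violates
(b) 3-1-1 → violates
(c) 5-4-3 → obeys
(d) 5-5 → violates
(e) 5-3 → obeys
(f) 3-2 → obeys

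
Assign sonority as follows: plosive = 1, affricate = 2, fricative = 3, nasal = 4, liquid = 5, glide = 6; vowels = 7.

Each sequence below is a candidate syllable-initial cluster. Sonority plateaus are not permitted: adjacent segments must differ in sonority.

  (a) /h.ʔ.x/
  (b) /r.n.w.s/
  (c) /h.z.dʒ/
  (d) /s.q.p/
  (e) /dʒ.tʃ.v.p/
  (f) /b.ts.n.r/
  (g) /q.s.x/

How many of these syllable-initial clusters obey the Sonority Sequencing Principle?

(a) 3-1-3 → violates
(b) 5-4-6-3 → violates
(c) 3-3-2 → violates
(d) 3-1-1 → violates
(e) 2-2-3-1 → violates
(f) 1-2-4-5 → obeys
(g) 1-3-3 → violates

1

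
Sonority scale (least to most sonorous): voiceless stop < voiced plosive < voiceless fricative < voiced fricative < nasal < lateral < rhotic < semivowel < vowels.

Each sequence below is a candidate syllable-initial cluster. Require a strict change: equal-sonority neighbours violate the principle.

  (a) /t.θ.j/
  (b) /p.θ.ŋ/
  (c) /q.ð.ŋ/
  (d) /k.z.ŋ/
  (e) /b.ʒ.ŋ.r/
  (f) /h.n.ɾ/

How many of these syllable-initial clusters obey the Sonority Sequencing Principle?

(a) 1-3-8 → obeys
(b) 1-3-5 → obeys
(c) 1-4-5 → obeys
(d) 1-4-5 → obeys
(e) 2-4-5-7 → obeys
(f) 3-5-7 → obeys

6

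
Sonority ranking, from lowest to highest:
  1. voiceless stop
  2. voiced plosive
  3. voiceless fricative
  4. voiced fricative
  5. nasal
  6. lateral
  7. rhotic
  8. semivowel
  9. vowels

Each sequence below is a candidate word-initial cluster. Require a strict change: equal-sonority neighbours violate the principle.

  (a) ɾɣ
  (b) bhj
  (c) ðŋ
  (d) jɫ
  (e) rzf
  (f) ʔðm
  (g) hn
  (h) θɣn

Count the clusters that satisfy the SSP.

5

(a) ɾɣ: profile 7-4 — violates.
(b) bhj: profile 2-3-8 — obeys.
(c) ðŋ: profile 4-5 — obeys.
(d) jɫ: profile 8-6 — violates.
(e) rzf: profile 7-4-3 — violates.
(f) ʔðm: profile 1-4-5 — obeys.
(g) hn: profile 3-5 — obeys.
(h) θɣn: profile 3-4-5 — obeys.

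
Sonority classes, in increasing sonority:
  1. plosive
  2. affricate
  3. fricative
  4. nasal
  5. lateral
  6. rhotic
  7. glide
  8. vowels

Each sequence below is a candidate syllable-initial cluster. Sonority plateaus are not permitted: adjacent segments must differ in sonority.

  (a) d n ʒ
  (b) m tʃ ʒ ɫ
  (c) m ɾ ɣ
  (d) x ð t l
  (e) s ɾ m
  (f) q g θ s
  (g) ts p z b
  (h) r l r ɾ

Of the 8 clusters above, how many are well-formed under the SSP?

(a) 1-4-3 → violates
(b) 4-2-3-5 → violates
(c) 4-6-3 → violates
(d) 3-3-1-5 → violates
(e) 3-6-4 → violates
(f) 1-1-3-3 → violates
(g) 2-1-3-1 → violates
(h) 6-5-6-6 → violates

0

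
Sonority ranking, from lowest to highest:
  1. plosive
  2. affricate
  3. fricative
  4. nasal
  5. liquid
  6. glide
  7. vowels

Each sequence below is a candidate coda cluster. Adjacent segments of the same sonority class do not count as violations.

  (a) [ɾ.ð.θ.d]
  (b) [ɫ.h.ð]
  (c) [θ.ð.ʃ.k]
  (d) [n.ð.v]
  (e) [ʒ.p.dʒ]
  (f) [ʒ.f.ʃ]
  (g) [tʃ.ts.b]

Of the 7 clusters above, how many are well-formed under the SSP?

(a) [ɾ.ð.θ.d]: profile 5-3-3-1 — obeys.
(b) [ɫ.h.ð]: profile 5-3-3 — obeys.
(c) [θ.ð.ʃ.k]: profile 3-3-3-1 — obeys.
(d) [n.ð.v]: profile 4-3-3 — obeys.
(e) [ʒ.p.dʒ]: profile 3-1-2 — violates.
(f) [ʒ.f.ʃ]: profile 3-3-3 — obeys.
(g) [tʃ.ts.b]: profile 2-2-1 — obeys.

6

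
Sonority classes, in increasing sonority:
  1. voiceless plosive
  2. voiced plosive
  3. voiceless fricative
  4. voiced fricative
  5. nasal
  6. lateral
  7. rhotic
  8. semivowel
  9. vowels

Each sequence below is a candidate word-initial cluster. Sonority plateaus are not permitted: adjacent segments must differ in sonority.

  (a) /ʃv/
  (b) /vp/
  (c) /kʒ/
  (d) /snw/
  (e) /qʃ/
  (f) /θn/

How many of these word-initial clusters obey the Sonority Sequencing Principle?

(a) /ʃv/: profile 3-4 — obeys.
(b) /vp/: profile 4-1 — violates.
(c) /kʒ/: profile 1-4 — obeys.
(d) /snw/: profile 3-5-8 — obeys.
(e) /qʃ/: profile 1-3 — obeys.
(f) /θn/: profile 3-5 — obeys.

5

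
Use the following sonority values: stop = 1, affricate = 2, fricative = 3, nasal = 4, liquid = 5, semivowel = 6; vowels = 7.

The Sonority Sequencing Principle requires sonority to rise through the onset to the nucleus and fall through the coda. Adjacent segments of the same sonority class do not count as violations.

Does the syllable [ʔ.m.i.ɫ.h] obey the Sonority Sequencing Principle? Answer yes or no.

Onset: /ʔ/ is a stop (sonority 1), /m/ is a nasal (sonority 4); then the nucleus /i/ (sonority 7).
Onset profile 1-4-7 — rises to the nucleus.
Coda: /ɫ/ is a liquid (sonority 5), /h/ is a fricative (sonority 3).
Coda profile 7-5-3 — falls from the nucleus.

yes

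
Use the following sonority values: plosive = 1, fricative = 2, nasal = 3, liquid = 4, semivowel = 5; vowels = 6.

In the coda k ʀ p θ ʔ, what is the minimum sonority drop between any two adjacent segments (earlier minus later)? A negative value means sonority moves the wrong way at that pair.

/k/ — plosive, sonority 1.
/ʀ/ — liquid, sonority 4.
/p/ — plosive, sonority 1.
/θ/ — fricative, sonority 2.
/ʔ/ — plosive, sonority 1.
/k/→/ʀ/: change -3.
/ʀ/→/p/: change +3.
/p/→/θ/: change -1.
/θ/→/ʔ/: change +1.
Minimum = -3.

-3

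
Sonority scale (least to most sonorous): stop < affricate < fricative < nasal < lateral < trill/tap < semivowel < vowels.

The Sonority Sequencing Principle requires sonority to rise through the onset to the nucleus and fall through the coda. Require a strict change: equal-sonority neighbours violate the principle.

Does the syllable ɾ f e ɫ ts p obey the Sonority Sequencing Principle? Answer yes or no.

Onset: /ɾ/ is a trill/tap (sonority 6), /f/ is a fricative (sonority 3); then the nucleus /e/ (sonority 8).
Onset profile 6-3-8 — does not strictly rise throughout.
Coda: /ɫ/ is a lateral (sonority 5), /ts/ is an affricate (sonority 2), /p/ is a stop (sonority 1).
Coda profile 8-5-2-1 — falls from the nucleus.

no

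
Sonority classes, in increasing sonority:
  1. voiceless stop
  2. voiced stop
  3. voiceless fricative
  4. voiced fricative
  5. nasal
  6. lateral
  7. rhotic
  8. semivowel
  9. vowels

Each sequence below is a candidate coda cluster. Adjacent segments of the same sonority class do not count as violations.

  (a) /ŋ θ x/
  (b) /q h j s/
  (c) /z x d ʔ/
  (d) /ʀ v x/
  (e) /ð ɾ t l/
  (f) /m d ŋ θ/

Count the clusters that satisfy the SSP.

3

(a) /ŋ θ x/: profile 5-3-3 — obeys.
(b) /q h j s/: profile 1-3-8-3 — violates.
(c) /z x d ʔ/: profile 4-3-2-1 — obeys.
(d) /ʀ v x/: profile 7-4-3 — obeys.
(e) /ð ɾ t l/: profile 4-7-1-6 — violates.
(f) /m d ŋ θ/: profile 5-2-5-3 — violates.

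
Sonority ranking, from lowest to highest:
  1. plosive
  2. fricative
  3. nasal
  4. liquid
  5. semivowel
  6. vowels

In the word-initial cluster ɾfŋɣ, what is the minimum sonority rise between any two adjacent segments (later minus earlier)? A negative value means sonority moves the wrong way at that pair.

-2

/ɾ/ is a liquid (sonority 4).
/f/ is a fricative (sonority 2).
/ŋ/ is a nasal (sonority 3).
/ɣ/ is a fricative (sonority 2).
/ɾ/→/f/: change -2.
/f/→/ŋ/: change +1.
/ŋ/→/ɣ/: change -1.
Minimum = -2.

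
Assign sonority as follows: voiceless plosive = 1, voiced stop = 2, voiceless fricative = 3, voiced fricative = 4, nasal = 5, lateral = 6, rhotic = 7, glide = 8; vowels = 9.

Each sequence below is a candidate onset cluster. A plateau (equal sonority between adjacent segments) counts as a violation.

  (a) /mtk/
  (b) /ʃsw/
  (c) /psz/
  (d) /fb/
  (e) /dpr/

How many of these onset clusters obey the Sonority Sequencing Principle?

(a) /mtk/: profile 5-1-1 — violates.
(b) /ʃsw/: profile 3-3-8 — violates.
(c) /psz/: profile 1-3-4 — obeys.
(d) /fb/: profile 3-2 — violates.
(e) /dpr/: profile 2-1-7 — violates.

1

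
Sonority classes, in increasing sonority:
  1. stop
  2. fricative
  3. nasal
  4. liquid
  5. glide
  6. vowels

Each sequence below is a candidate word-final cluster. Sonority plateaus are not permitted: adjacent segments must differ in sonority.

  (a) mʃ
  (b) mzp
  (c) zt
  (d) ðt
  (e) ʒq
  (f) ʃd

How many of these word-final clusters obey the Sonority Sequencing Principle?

6

(a) 3-2 → obeys
(b) 3-2-1 → obeys
(c) 2-1 → obeys
(d) 2-1 → obeys
(e) 2-1 → obeys
(f) 2-1 → obeys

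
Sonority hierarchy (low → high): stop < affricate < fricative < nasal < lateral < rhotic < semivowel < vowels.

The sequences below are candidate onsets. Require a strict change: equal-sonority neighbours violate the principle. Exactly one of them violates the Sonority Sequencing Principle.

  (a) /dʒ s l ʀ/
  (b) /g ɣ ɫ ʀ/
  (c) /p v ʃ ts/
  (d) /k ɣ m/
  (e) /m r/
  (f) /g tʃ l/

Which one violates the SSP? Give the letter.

(a) 2-3-5-6 → obeys
(b) 1-3-5-6 → obeys
(c) 1-3-3-2 → violates
(d) 1-3-4 → obeys
(e) 4-6 → obeys
(f) 1-2-5 → obeys

c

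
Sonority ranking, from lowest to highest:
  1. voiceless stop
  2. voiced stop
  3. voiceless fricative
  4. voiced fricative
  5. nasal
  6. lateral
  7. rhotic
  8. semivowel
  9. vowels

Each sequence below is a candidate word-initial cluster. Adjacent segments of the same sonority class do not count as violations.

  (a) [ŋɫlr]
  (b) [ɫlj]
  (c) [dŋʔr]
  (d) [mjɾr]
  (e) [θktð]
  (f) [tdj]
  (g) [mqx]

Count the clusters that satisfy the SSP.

(a) 5-6-6-7 → obeys
(b) 6-6-8 → obeys
(c) 2-5-1-7 → violates
(d) 5-8-7-7 → violates
(e) 3-1-1-4 → violates
(f) 1-2-8 → obeys
(g) 5-1-3 → violates

3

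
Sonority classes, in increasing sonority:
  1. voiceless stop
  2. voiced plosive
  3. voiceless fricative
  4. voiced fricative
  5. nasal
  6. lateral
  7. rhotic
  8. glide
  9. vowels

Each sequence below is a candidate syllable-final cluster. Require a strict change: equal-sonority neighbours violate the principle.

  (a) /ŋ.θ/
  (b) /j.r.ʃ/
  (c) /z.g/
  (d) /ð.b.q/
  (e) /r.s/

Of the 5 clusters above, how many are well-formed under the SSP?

(a) sonority 5-3: well-formed.
(b) sonority 8-7-3: well-formed.
(c) sonority 4-2: well-formed.
(d) sonority 4-2-1: well-formed.
(e) sonority 7-3: well-formed.

5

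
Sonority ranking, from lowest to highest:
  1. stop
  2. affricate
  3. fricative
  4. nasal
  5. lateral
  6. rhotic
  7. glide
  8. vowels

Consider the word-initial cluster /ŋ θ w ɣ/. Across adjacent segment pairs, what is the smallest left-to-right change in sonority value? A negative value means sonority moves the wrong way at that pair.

/ŋ/: nasal = 4.
/θ/: fricative = 3.
/w/: glide = 7.
/ɣ/: fricative = 3.
/ŋ/→/θ/: change -1.
/θ/→/w/: change +4.
/w/→/ɣ/: change -4.
Minimum = -4.

-4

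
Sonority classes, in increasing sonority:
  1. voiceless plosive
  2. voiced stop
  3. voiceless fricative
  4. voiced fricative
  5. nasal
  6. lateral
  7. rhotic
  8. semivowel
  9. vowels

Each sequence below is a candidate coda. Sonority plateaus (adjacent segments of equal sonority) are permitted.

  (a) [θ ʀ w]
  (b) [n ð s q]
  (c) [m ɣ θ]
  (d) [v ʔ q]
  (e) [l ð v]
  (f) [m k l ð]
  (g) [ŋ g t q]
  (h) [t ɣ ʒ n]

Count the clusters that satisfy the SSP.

(a) [θ ʀ w]: profile 3-7-8 — violates.
(b) [n ð s q]: profile 5-4-3-1 — obeys.
(c) [m ɣ θ]: profile 5-4-3 — obeys.
(d) [v ʔ q]: profile 4-1-1 — obeys.
(e) [l ð v]: profile 6-4-4 — obeys.
(f) [m k l ð]: profile 5-1-6-4 — violates.
(g) [ŋ g t q]: profile 5-2-1-1 — obeys.
(h) [t ɣ ʒ n]: profile 1-4-4-5 — violates.

5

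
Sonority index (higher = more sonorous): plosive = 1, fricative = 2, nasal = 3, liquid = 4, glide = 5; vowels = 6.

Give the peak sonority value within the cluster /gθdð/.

/g/ — plosive, sonority 1.
/θ/ — fricative, sonority 2.
/d/ — plosive, sonority 1.
/ð/ — fricative, sonority 2.
The maximum is 2.

2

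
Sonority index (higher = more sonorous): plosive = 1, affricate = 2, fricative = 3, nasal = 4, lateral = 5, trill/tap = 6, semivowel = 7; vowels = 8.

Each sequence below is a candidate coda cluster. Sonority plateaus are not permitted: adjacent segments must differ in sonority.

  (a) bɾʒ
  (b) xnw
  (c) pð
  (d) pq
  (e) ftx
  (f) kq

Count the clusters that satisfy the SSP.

(a) bɾʒ: profile 1-6-3 — violates.
(b) xnw: profile 3-4-7 — violates.
(c) pð: profile 1-3 — violates.
(d) pq: profile 1-1 — violates.
(e) ftx: profile 3-1-3 — violates.
(f) kq: profile 1-1 — violates.

0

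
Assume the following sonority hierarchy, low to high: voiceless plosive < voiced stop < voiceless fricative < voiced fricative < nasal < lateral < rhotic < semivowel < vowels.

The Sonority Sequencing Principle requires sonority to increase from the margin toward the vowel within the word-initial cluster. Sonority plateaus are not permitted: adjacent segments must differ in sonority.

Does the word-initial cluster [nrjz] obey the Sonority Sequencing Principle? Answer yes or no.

/n/ — nasal, sonority 5.
/r/ — rhotic, sonority 7.
/j/ — semivowel, sonority 8.
/z/ — voiced fricative, sonority 4.
The profile is 5-7-8-4. Between /j/ (8) and /z/ (4) sonority does not rise, so the cluster violates the SSP.

no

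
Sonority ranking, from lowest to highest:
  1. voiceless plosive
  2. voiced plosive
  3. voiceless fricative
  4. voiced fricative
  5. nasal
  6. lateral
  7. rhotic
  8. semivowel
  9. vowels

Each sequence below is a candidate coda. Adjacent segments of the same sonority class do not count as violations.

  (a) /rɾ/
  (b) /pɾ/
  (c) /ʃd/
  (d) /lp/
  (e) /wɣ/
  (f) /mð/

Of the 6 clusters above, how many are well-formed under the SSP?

(a) /rɾ/: profile 7-7 — obeys.
(b) /pɾ/: profile 1-7 — violates.
(c) /ʃd/: profile 3-2 — obeys.
(d) /lp/: profile 6-1 — obeys.
(e) /wɣ/: profile 8-4 — obeys.
(f) /mð/: profile 5-4 — obeys.

5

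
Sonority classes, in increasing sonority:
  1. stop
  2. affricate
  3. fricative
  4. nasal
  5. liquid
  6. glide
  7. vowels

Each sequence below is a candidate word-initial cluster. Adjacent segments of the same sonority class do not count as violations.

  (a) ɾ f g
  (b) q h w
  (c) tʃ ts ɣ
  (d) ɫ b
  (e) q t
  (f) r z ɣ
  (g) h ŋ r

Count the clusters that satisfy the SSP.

(a) 5-3-1 → violates
(b) 1-3-6 → obeys
(c) 2-2-3 → obeys
(d) 5-1 → violates
(e) 1-1 → obeys
(f) 5-3-3 → violates
(g) 3-4-5 → obeys

4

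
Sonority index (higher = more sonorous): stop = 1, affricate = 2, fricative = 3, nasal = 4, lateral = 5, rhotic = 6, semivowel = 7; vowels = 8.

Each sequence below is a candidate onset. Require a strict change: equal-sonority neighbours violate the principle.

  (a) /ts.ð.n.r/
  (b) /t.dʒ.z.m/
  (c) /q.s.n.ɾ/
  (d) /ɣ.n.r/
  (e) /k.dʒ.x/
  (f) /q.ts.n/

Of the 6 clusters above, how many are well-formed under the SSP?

(a) /ts.ð.n.r/: profile 2-3-4-6 — obeys.
(b) /t.dʒ.z.m/: profile 1-2-3-4 — obeys.
(c) /q.s.n.ɾ/: profile 1-3-4-6 — obeys.
(d) /ɣ.n.r/: profile 3-4-6 — obeys.
(e) /k.dʒ.x/: profile 1-2-3 — obeys.
(f) /q.ts.n/: profile 1-2-4 — obeys.

6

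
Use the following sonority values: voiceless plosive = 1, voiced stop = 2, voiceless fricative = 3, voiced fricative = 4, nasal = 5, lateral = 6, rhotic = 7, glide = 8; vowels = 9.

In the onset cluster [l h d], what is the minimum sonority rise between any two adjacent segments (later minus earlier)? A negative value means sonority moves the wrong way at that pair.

-3

/l/ — lateral, sonority 6.
/h/ — voiceless fricative, sonority 3.
/d/ — voiced stop, sonority 2.
/l/→/h/: change -3.
/h/→/d/: change -1.
Minimum = -3.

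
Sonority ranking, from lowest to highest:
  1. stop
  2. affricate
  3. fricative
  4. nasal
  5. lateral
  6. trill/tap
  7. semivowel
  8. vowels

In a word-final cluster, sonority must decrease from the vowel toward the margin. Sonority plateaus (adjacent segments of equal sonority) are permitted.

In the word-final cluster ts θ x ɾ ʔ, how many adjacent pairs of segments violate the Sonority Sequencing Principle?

/ts/ — affricate, sonority 2.
/θ/ — fricative, sonority 3.
/x/ — fricative, sonority 3.
/ɾ/ — trill/tap, sonority 6.
/ʔ/ — stop, sonority 1.
/ts/→/θ/: 2→3 (does not fall) — violation.
/θ/→/x/: 3→3 (plateau, allowed) — ok.
/x/→/ɾ/: 3→6 (does not fall) — violation.
/ɾ/→/ʔ/: 6→1 (falls) — ok.

2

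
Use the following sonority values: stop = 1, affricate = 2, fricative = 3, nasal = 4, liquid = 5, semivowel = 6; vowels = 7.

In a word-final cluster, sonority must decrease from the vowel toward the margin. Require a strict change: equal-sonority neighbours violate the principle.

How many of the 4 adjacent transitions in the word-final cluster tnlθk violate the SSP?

/t/ is a stop (sonority 1).
/n/ is a nasal (sonority 4).
/l/ is a liquid (sonority 5).
/θ/ is a fricative (sonority 3).
/k/ is a stop (sonority 1).
/t/→/n/: 1→4 (does not fall) — violation.
/n/→/l/: 4→5 (does not fall) — violation.
/l/→/θ/: 5→3 (falls) — ok.
/θ/→/k/: 3→1 (falls) — ok.

2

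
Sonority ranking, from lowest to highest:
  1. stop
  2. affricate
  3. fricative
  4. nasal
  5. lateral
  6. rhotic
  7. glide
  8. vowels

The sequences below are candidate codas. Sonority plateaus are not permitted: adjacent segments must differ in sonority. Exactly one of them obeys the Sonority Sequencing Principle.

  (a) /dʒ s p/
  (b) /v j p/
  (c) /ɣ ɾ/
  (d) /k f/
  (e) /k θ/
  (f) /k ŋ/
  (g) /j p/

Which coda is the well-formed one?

(a) /dʒ s p/: profile 2-3-1 — violates.
(b) /v j p/: profile 3-7-1 — violates.
(c) /ɣ ɾ/: profile 3-6 — violates.
(d) /k f/: profile 1-3 — violates.
(e) /k θ/: profile 1-3 — violates.
(f) /k ŋ/: profile 1-4 — violates.
(g) /j p/: profile 7-1 — obeys.

g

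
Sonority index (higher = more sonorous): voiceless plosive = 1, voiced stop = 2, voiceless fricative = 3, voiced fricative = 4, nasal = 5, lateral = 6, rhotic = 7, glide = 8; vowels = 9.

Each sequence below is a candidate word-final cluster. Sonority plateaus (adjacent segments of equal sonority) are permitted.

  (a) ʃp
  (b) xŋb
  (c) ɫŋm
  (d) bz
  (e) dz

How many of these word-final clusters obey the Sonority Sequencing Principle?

(a) 3-1 → obeys
(b) 3-5-2 → violates
(c) 6-5-5 → obeys
(d) 2-4 → violates
(e) 2-4 → violates

2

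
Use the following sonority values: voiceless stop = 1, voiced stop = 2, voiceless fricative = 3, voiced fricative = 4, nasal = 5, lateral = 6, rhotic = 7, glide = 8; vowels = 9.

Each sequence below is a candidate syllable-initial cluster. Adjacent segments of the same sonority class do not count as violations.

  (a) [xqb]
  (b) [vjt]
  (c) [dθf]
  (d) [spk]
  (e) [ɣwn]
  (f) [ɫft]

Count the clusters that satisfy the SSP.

1

(a) [xqb]: profile 3-1-2 — violates.
(b) [vjt]: profile 4-8-1 — violates.
(c) [dθf]: profile 2-3-3 — obeys.
(d) [spk]: profile 3-1-1 — violates.
(e) [ɣwn]: profile 4-8-5 — violates.
(f) [ɫft]: profile 6-3-1 — violates.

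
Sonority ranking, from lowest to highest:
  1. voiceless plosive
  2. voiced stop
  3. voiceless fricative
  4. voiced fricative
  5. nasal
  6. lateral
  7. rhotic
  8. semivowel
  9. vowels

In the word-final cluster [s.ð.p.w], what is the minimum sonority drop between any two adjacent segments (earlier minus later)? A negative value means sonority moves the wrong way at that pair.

/s/ is a voiceless fricative (sonority 3).
/ð/ is a voiced fricative (sonority 4).
/p/ is a voiceless plosive (sonority 1).
/w/ is a semivowel (sonority 8).
/s/→/ð/: change -1.
/ð/→/p/: change +3.
/p/→/w/: change -7.
Minimum = -7.

-7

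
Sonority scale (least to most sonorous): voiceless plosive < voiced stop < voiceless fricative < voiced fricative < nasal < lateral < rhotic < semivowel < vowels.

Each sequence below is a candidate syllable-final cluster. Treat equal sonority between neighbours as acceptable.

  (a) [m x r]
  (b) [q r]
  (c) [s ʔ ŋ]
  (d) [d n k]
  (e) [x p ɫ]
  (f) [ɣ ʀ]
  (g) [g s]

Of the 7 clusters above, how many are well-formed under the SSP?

(a) sonority 5-3-7: ill-formed.
(b) sonority 1-7: ill-formed.
(c) sonority 3-1-5: ill-formed.
(d) sonority 2-5-1: ill-formed.
(e) sonority 3-1-6: ill-formed.
(f) sonority 4-7: ill-formed.
(g) sonority 2-3: ill-formed.

0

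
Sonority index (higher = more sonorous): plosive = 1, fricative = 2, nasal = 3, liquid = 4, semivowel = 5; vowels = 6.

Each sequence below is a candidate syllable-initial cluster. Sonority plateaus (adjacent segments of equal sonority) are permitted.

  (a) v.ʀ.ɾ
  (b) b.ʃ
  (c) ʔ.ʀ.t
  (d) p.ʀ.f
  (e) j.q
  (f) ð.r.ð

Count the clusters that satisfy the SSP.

2

(a) v.ʀ.ɾ: profile 2-4-4 — obeys.
(b) b.ʃ: profile 1-2 — obeys.
(c) ʔ.ʀ.t: profile 1-4-1 — violates.
(d) p.ʀ.f: profile 1-4-2 — violates.
(e) j.q: profile 5-1 — violates.
(f) ð.r.ð: profile 2-4-2 — violates.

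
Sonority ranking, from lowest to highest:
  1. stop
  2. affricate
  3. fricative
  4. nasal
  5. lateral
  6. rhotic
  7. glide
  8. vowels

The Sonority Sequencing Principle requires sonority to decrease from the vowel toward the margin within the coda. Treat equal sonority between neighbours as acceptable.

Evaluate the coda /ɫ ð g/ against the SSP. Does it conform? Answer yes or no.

yes

/ɫ/ is a lateral (sonority 5).
/ð/ is a fricative (sonority 3).
/g/ is a stop (sonority 1).
The profile 5-3-1 strictly falls, so the coda satisfies the SSP.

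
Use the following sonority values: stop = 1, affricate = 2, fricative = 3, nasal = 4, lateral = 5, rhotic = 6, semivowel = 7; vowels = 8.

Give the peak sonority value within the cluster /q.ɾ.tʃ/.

6

/q/ — stop, sonority 1.
/ɾ/ — rhotic, sonority 6.
/tʃ/ — affricate, sonority 2.
The maximum is 6.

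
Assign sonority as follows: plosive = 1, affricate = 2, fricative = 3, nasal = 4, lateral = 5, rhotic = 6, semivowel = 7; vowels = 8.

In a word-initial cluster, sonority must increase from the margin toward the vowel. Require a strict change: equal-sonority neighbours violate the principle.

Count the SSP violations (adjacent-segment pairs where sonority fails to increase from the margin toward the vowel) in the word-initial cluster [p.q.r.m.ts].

3

/p/ — plosive, sonority 1.
/q/ — plosive, sonority 1.
/r/ — rhotic, sonority 6.
/m/ — nasal, sonority 4.
/ts/ — affricate, sonority 2.
/p/→/q/: 1→1 (plateau) — violation.
/q/→/r/: 1→6 (rises) — ok.
/r/→/m/: 6→4 (does not rise) — violation.
/m/→/ts/: 4→2 (does not rise) — violation.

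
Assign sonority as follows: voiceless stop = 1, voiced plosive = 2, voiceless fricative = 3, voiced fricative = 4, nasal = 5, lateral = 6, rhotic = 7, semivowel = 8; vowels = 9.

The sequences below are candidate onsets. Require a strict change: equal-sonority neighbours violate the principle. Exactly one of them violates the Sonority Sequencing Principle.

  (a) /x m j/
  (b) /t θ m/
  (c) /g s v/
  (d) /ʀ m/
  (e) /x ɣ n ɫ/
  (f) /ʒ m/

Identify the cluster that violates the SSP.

d

(a) /x m j/: profile 3-5-8 — obeys.
(b) /t θ m/: profile 1-3-5 — obeys.
(c) /g s v/: profile 2-3-4 — obeys.
(d) /ʀ m/: profile 7-5 — violates.
(e) /x ɣ n ɫ/: profile 3-4-5-6 — obeys.
(f) /ʒ m/: profile 4-5 — obeys.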